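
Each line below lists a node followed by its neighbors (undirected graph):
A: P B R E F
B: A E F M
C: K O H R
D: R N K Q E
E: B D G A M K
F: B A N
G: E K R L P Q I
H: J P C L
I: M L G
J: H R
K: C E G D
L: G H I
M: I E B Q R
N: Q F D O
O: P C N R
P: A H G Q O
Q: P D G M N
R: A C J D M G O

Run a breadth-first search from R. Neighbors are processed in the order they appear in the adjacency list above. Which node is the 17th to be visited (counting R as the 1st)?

I

Visit R; enqueue A, C, J, D, M, G, O → queue [A, C, J, D, M, G, O]
Visit A; enqueue P, B, E, F → queue [C, J, D, M, G, O, P, B, E, F]
Visit C; enqueue K, H → queue [J, D, M, G, O, P, B, E, F, K, H]
Visit J → queue [D, M, G, O, P, B, E, F, K, H]
Visit D; enqueue N, Q → queue [M, G, O, P, B, E, F, K, H, N, Q]
Visit M; enqueue I → queue [G, O, P, B, E, F, K, H, N, Q, I]
Visit G; enqueue L → queue [O, P, B, E, F, K, H, N, Q, I, L]
Visit O → queue [P, B, E, F, K, H, N, Q, I, L]
Visit P → queue [B, E, F, K, H, N, Q, I, L]
Visit B → queue [E, F, K, H, N, Q, I, L]
Visit E → queue [F, K, H, N, Q, I, L]
Visit F → queue [K, H, N, Q, I, L]
Visit K → queue [H, N, Q, I, L]
Visit H → queue [N, Q, I, L]
Visit N → queue [Q, I, L]
Visit Q → queue [I, L]
Visit I → queue [L]
Visit L → queue []

Visit order: R, A, C, J, D, M, G, O, P, B, E, F, K, H, N, Q, I, L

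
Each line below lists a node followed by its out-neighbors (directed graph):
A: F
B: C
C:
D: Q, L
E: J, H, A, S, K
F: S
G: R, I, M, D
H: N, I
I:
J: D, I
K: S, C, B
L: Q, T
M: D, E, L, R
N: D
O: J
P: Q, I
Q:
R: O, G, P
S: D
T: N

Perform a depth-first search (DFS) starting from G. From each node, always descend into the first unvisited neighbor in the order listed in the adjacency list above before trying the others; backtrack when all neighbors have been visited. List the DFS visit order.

G -> R -> O -> J -> D -> Q -> L -> T -> N -> I -> P -> M -> E -> H -> A -> F -> S -> K -> C -> B

Visit G
G → R
R → O
O → J
J → D
D → Q
D → L
L → T
T → N
J → I
R → P
G → M
M → E
E → H
E → A
A → F
F → S
E → K
K → C
K → B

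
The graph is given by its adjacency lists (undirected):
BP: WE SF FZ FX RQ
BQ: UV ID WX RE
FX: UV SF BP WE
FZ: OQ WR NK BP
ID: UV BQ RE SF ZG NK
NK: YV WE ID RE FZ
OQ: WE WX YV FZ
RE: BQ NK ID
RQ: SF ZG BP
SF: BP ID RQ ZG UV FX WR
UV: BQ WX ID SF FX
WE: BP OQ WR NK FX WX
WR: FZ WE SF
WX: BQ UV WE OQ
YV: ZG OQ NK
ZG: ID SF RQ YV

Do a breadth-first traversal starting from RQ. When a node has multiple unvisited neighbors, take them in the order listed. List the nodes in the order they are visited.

Visit RQ; enqueue SF, ZG, BP → queue [SF, ZG, BP]
Visit SF; enqueue ID, UV, FX, WR → queue [ZG, BP, ID, UV, FX, WR]
Visit ZG; enqueue YV → queue [BP, ID, UV, FX, WR, YV]
Visit BP; enqueue WE, FZ → queue [ID, UV, FX, WR, YV, WE, FZ]
Visit ID; enqueue BQ, RE, NK → queue [UV, FX, WR, YV, WE, FZ, BQ, RE, NK]
Visit UV; enqueue WX → queue [FX, WR, YV, WE, FZ, BQ, RE, NK, WX]
Visit FX → queue [WR, YV, WE, FZ, BQ, RE, NK, WX]
Visit WR → queue [YV, WE, FZ, BQ, RE, NK, WX]
Visit YV; enqueue OQ → queue [WE, FZ, BQ, RE, NK, WX, OQ]
Visit WE → queue [FZ, BQ, RE, NK, WX, OQ]
Visit FZ → queue [BQ, RE, NK, WX, OQ]
Visit BQ → queue [RE, NK, WX, OQ]
Visit RE → queue [NK, WX, OQ]
Visit NK → queue [WX, OQ]
Visit WX → queue [OQ]
Visit OQ → queue []

RQ -> SF -> ZG -> BP -> ID -> UV -> FX -> WR -> YV -> WE -> FZ -> BQ -> RE -> NK -> WX -> OQ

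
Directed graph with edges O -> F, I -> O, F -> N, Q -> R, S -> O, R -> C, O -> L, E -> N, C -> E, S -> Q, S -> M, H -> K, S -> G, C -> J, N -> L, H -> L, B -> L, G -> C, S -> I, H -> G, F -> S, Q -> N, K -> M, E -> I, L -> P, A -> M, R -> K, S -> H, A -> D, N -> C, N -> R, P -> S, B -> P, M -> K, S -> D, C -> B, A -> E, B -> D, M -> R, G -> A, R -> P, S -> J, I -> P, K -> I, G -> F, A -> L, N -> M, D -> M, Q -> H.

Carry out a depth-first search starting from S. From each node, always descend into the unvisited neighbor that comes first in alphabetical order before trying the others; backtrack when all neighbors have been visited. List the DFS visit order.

Visit S
S → D
D → M
M → K
K → I
I → O
O → F
F → N
N → C
C → B
B → L
L → P
C → E
C → J
N → R
S → G
G → A
S → H
S → Q

S → D → M → K → I → O → F → N → C → B → L → P → E → J → R → G → A → H → Q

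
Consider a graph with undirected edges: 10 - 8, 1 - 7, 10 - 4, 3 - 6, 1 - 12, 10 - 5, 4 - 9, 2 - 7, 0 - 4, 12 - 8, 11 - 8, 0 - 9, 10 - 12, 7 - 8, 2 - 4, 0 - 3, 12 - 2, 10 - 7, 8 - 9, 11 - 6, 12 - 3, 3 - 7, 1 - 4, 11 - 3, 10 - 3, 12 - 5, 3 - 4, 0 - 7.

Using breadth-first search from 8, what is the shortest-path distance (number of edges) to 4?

Level 0: 8
Level 1: 7, 9, 10, 11, 12
Level 2: 0, 1, 2, 3, 4, 5, 6
4 first appears at level 2.

2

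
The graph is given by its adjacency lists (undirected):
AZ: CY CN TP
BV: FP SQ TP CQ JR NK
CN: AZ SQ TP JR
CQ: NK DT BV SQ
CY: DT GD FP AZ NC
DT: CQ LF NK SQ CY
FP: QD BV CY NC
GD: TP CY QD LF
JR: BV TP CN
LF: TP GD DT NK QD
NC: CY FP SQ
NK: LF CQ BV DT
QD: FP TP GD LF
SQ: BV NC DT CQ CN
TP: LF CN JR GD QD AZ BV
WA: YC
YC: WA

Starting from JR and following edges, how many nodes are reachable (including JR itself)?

15

BFS from JR visits: JR, BV, TP, CN, FP, SQ, CQ, NK, LF, GD, QD, AZ, CY, NC, DT
Reachable nodes: 15 of 17 total.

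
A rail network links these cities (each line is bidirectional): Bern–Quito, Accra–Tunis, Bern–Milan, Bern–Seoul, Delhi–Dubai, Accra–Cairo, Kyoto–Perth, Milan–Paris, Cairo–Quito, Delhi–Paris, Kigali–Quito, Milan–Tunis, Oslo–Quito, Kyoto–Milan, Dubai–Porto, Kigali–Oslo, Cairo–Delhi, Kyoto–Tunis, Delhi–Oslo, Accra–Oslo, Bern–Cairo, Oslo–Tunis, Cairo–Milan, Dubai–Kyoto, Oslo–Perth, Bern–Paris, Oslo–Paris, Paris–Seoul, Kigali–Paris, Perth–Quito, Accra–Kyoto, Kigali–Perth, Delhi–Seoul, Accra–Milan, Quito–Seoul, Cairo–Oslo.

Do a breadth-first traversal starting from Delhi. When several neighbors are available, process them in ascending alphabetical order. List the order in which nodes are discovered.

Delhi Cairo Dubai Oslo Paris Seoul Accra Bern Milan Quito Kyoto Porto Kigali Perth Tunis

Visit Delhi; enqueue Cairo, Dubai, Oslo, Paris, Seoul → queue [Cairo, Dubai, Oslo, Paris, Seoul]
Visit Cairo; enqueue Accra, Bern, Milan, Quito → queue [Dubai, Oslo, Paris, Seoul, Accra, Bern, Milan, Quito]
Visit Dubai; enqueue Kyoto, Porto → queue [Oslo, Paris, Seoul, Accra, Bern, Milan, Quito, Kyoto, Porto]
Visit Oslo; enqueue Kigali, Perth, Tunis → queue [Paris, Seoul, Accra, Bern, Milan, Quito, Kyoto, Porto, Kigali, Perth, Tunis]
Visit Paris → queue [Seoul, Accra, Bern, Milan, Quito, Kyoto, Porto, Kigali, Perth, Tunis]
Visit Seoul → queue [Accra, Bern, Milan, Quito, Kyoto, Porto, Kigali, Perth, Tunis]
Visit Accra → queue [Bern, Milan, Quito, Kyoto, Porto, Kigali, Perth, Tunis]
Visit Bern → queue [Milan, Quito, Kyoto, Porto, Kigali, Perth, Tunis]
Visit Milan → queue [Quito, Kyoto, Porto, Kigali, Perth, Tunis]
Visit Quito → queue [Kyoto, Porto, Kigali, Perth, Tunis]
Visit Kyoto → queue [Porto, Kigali, Perth, Tunis]
Visit Porto → queue [Kigali, Perth, Tunis]
Visit Kigali → queue [Perth, Tunis]
Visit Perth → queue [Tunis]
Visit Tunis → queue []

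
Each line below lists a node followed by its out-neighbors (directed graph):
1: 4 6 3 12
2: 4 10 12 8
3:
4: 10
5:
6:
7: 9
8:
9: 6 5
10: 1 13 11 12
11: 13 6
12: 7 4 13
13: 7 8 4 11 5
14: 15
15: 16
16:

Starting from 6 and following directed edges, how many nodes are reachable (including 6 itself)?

BFS from 6 visits: 6
Reachable nodes: 1 of 16 total.

1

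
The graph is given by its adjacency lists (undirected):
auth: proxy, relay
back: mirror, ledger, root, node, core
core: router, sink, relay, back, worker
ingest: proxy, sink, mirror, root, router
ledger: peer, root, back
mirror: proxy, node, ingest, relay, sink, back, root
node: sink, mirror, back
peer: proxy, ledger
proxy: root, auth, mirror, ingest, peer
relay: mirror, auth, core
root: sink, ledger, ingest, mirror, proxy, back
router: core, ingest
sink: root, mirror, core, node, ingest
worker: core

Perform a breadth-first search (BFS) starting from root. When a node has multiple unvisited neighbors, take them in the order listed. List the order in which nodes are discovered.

root sink ledger ingest mirror proxy back core node peer router relay auth worker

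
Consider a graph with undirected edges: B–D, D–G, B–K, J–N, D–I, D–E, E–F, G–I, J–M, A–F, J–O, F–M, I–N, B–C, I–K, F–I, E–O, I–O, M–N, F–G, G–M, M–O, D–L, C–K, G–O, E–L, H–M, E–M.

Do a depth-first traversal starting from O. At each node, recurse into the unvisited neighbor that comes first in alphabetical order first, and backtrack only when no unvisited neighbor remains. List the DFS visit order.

Visit O
O → E
E → D
D → B
B → C
C → K
K → I
I → F
F → A
F → G
G → M
M → H
M → J
J → N
D → L

O E D B C K I F A G M H J N L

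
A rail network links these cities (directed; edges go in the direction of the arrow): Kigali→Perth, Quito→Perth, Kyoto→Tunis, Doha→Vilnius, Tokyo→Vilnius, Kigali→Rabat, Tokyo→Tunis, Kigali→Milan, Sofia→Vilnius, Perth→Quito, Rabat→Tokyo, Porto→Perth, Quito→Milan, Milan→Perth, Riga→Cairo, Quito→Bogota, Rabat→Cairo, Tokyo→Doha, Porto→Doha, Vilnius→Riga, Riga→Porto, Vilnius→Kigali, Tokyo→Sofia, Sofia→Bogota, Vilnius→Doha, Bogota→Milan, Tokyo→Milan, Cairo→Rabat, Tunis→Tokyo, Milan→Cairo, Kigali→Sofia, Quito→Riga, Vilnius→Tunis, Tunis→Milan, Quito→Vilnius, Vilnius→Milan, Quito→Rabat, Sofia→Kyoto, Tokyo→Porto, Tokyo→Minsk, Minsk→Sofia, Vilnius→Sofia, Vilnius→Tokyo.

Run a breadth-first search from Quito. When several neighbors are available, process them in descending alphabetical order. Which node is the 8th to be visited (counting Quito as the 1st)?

Tunis

Visit Quito; enqueue Vilnius, Riga, Rabat, Perth, Milan, Bogota → queue [Vilnius, Riga, Rabat, Perth, Milan, Bogota]
Visit Vilnius; enqueue Tunis, Tokyo, Sofia, Kigali, Doha → queue [Riga, Rabat, Perth, Milan, Bogota, Tunis, Tokyo, Sofia, Kigali, Doha]
Visit Riga; enqueue Porto, Cairo → queue [Rabat, Perth, Milan, Bogota, Tunis, Tokyo, Sofia, Kigali, Doha, Porto, Cairo]
Visit Rabat → queue [Perth, Milan, Bogota, Tunis, Tokyo, Sofia, Kigali, Doha, Porto, Cairo]
Visit Perth → queue [Milan, Bogota, Tunis, Tokyo, Sofia, Kigali, Doha, Porto, Cairo]
Visit Milan → queue [Bogota, Tunis, Tokyo, Sofia, Kigali, Doha, Porto, Cairo]
Visit Bogota → queue [Tunis, Tokyo, Sofia, Kigali, Doha, Porto, Cairo]
Visit Tunis → queue [Tokyo, Sofia, Kigali, Doha, Porto, Cairo]
Visit Tokyo; enqueue Minsk → queue [Sofia, Kigali, Doha, Porto, Cairo, Minsk]
Visit Sofia; enqueue Kyoto → queue [Kigali, Doha, Porto, Cairo, Minsk, Kyoto]
Visit Kigali → queue [Doha, Porto, Cairo, Minsk, Kyoto]
Visit Doha → queue [Porto, Cairo, Minsk, Kyoto]
Visit Porto → queue [Cairo, Minsk, Kyoto]
Visit Cairo → queue [Minsk, Kyoto]
Visit Minsk → queue [Kyoto]
Visit Kyoto → queue []

Visit order: Quito, Vilnius, Riga, Rabat, Perth, Milan, Bogota, Tunis, Tokyo, Sofia, Kigali, Doha, Porto, Cairo, Minsk, Kyoto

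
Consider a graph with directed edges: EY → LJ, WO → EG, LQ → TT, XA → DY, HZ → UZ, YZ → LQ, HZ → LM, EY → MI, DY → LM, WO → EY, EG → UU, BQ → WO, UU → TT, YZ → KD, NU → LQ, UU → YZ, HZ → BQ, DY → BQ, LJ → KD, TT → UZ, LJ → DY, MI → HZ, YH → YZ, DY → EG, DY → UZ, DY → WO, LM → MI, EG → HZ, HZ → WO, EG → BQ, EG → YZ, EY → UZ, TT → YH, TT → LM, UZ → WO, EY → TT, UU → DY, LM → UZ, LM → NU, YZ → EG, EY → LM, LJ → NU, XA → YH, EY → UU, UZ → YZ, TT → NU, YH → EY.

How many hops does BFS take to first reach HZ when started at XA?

3

Level 0: XA
Level 1: DY, YH
Level 2: BQ, EG, EY, LM, UZ, WO, YZ
Level 3: HZ, KD, LJ, LQ, MI, NU, TT, UU
HZ first appears at level 3.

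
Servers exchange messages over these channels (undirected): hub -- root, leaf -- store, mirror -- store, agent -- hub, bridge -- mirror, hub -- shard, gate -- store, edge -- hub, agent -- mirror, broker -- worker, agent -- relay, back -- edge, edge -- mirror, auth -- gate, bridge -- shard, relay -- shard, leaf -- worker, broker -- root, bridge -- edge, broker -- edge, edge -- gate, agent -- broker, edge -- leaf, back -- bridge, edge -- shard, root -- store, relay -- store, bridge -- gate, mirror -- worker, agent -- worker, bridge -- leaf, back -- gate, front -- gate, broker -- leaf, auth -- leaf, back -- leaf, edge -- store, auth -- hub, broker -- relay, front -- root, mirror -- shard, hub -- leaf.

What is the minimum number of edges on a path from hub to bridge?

2

Level 0: hub
Level 1: agent, auth, edge, leaf, root, shard
Level 2: back, bridge, broker, front, gate, mirror, relay, store, worker
bridge first appears at level 2.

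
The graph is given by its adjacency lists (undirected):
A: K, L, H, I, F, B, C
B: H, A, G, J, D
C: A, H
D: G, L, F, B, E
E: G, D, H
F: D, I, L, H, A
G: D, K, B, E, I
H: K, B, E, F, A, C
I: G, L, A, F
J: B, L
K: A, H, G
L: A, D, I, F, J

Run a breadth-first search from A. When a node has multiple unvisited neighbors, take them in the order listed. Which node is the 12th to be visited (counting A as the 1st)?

E

Visit A; enqueue K, L, H, I, F, B, C → queue [K, L, H, I, F, B, C]
Visit K; enqueue G → queue [L, H, I, F, B, C, G]
Visit L; enqueue D, J → queue [H, I, F, B, C, G, D, J]
Visit H; enqueue E → queue [I, F, B, C, G, D, J, E]
Visit I → queue [F, B, C, G, D, J, E]
Visit F → queue [B, C, G, D, J, E]
Visit B → queue [C, G, D, J, E]
Visit C → queue [G, D, J, E]
Visit G → queue [D, J, E]
Visit D → queue [J, E]
Visit J → queue [E]
Visit E → queue []

Visit order: A, K, L, H, I, F, B, C, G, D, J, E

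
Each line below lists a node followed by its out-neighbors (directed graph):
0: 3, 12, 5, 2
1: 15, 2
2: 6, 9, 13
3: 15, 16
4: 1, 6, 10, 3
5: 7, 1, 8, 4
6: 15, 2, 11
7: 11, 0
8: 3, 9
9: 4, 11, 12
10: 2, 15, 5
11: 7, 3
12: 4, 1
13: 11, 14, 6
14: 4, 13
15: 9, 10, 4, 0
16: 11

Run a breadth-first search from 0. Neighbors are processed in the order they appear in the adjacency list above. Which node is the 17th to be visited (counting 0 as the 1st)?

14

Visit 0; enqueue 3, 12, 5, 2 → queue [3, 12, 5, 2]
Visit 3; enqueue 15, 16 → queue [12, 5, 2, 15, 16]
Visit 12; enqueue 4, 1 → queue [5, 2, 15, 16, 4, 1]
Visit 5; enqueue 7, 8 → queue [2, 15, 16, 4, 1, 7, 8]
Visit 2; enqueue 6, 9, 13 → queue [15, 16, 4, 1, 7, 8, 6, 9, 13]
Visit 15; enqueue 10 → queue [16, 4, 1, 7, 8, 6, 9, 13, 10]
Visit 16; enqueue 11 → queue [4, 1, 7, 8, 6, 9, 13, 10, 11]
Visit 4 → queue [1, 7, 8, 6, 9, 13, 10, 11]
Visit 1 → queue [7, 8, 6, 9, 13, 10, 11]
Visit 7 → queue [8, 6, 9, 13, 10, 11]
Visit 8 → queue [6, 9, 13, 10, 11]
Visit 6 → queue [9, 13, 10, 11]
Visit 9 → queue [13, 10, 11]
Visit 13; enqueue 14 → queue [10, 11, 14]
Visit 10 → queue [11, 14]
Visit 11 → queue [14]
Visit 14 → queue []

Visit order: 0, 3, 12, 5, 2, 15, 16, 4, 1, 7, 8, 6, 9, 13, 10, 11, 14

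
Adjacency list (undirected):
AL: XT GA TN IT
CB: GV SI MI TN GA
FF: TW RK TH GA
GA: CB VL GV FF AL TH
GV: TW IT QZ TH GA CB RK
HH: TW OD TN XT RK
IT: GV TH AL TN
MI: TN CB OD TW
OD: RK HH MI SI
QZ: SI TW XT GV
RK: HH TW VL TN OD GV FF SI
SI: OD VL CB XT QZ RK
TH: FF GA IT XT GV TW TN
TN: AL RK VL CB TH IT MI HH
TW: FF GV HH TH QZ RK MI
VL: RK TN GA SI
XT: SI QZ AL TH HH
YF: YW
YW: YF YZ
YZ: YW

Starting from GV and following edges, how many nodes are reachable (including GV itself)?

17

BFS from GV visits: GV, TW, IT, QZ, TH, GA, CB, RK, FF, HH, MI, AL, TN, SI, XT, VL, OD
Reachable nodes: 17 of 20 total.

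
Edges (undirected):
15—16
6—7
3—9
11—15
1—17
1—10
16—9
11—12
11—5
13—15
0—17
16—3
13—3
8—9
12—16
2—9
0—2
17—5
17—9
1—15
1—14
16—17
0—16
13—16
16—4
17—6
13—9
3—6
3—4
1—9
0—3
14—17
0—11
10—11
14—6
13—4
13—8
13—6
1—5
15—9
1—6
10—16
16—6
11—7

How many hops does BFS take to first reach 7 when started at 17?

2

Level 0: 17
Level 1: 0, 1, 5, 6, 9, 14, 16
Level 2: 2, 3, 4, 7, 8, 10, 11, 12, 13, 15
7 first appears at level 2.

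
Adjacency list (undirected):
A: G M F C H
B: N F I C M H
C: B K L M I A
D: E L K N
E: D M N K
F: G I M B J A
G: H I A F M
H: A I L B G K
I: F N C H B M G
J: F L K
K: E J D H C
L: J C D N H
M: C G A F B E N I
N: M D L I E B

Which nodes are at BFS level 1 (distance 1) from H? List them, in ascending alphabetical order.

Level 0: H
Level 1: A, B, G, I, K, L
Level 2: C, D, E, F, J, M, N

A, B, G, I, K, L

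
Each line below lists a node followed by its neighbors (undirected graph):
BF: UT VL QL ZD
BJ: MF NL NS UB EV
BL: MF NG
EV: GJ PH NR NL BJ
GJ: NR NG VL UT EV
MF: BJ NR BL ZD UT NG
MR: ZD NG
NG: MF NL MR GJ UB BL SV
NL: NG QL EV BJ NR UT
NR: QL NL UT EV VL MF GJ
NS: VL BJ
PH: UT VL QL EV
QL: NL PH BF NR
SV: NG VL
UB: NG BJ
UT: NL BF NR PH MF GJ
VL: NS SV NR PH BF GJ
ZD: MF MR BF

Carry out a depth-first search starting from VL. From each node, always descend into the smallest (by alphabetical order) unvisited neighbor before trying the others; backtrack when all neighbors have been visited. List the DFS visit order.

VL → BF → QL → NL → BJ → EV → GJ → NG → BL → MF → NR → UT → PH → ZD → MR → SV → UB → NS

Visit VL
VL → BF
BF → QL
QL → NL
NL → BJ
BJ → EV
EV → GJ
GJ → NG
NG → BL
BL → MF
MF → NR
NR → UT
UT → PH
MF → ZD
ZD → MR
NG → SV
NG → UB
BJ → NS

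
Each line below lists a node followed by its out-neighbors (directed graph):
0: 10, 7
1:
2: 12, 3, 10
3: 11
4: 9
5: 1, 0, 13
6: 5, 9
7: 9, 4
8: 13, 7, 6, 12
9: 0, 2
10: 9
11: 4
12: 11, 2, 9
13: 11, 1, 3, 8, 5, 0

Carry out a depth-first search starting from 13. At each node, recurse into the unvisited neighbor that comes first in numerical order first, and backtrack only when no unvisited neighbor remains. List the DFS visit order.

13 -> 0 -> 7 -> 4 -> 9 -> 2 -> 3 -> 11 -> 10 -> 12 -> 1 -> 5 -> 8 -> 6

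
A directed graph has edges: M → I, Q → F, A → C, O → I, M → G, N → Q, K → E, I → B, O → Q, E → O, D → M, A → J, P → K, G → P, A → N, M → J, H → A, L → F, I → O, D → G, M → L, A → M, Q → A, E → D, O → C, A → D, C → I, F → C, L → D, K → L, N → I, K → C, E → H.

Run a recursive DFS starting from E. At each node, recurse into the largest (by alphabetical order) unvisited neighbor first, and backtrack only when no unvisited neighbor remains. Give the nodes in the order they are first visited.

E, O, Q, F, C, I, B, A, N, M, L, D, G, P, K, J, H

Visit E
E → O
O → Q
Q → F
F → C
C → I
I → B
Q → A
A → N
A → M
M → L
L → D
D → G
G → P
P → K
M → J
E → H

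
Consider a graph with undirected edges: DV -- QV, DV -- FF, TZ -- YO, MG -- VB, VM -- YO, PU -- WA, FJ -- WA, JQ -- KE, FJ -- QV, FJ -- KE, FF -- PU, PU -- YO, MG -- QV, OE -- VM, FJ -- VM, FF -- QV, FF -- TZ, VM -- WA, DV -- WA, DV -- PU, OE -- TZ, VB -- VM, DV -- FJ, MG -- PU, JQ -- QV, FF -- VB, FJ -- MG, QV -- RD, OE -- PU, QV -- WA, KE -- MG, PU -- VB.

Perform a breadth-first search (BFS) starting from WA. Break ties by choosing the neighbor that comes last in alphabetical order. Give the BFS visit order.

WA VM QV PU FJ DV YO VB OE RD MG JQ FF KE TZ

Visit WA; enqueue VM, QV, PU, FJ, DV → queue [VM, QV, PU, FJ, DV]
Visit VM; enqueue YO, VB, OE → queue [QV, PU, FJ, DV, YO, VB, OE]
Visit QV; enqueue RD, MG, JQ, FF → queue [PU, FJ, DV, YO, VB, OE, RD, MG, JQ, FF]
Visit PU → queue [FJ, DV, YO, VB, OE, RD, MG, JQ, FF]
Visit FJ; enqueue KE → queue [DV, YO, VB, OE, RD, MG, JQ, FF, KE]
Visit DV → queue [YO, VB, OE, RD, MG, JQ, FF, KE]
Visit YO; enqueue TZ → queue [VB, OE, RD, MG, JQ, FF, KE, TZ]
Visit VB → queue [OE, RD, MG, JQ, FF, KE, TZ]
Visit OE → queue [RD, MG, JQ, FF, KE, TZ]
Visit RD → queue [MG, JQ, FF, KE, TZ]
Visit MG → queue [JQ, FF, KE, TZ]
Visit JQ → queue [FF, KE, TZ]
Visit FF → queue [KE, TZ]
Visit KE → queue [TZ]
Visit TZ → queue []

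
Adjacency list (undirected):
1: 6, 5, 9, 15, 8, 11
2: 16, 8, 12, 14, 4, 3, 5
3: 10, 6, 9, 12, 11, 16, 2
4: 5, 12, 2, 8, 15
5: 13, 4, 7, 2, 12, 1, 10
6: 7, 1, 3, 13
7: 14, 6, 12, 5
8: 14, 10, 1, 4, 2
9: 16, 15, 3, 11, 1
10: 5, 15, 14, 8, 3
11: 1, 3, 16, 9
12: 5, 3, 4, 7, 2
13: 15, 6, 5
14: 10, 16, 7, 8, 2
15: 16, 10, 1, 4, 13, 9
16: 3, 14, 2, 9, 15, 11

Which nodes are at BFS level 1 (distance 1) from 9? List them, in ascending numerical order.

Level 0: 9
Level 1: 1, 3, 11, 15, 16
Level 2: 2, 4, 5, 6, 8, 10, 12, 13, 14
Level 3: 7

1, 3, 11, 15, 16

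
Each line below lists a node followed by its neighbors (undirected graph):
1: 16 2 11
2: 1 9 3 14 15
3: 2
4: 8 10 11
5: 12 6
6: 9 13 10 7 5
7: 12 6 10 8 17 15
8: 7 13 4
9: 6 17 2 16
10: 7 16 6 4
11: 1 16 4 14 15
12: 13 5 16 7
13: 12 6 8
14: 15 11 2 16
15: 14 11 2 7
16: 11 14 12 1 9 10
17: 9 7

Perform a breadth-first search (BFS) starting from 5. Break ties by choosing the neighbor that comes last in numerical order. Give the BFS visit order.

5, 12, 6, 16, 13, 7, 10, 9, 14, 11, 1, 8, 17, 15, 4, 2, 3

Visit 5; enqueue 12, 6 → queue [12, 6]
Visit 12; enqueue 16, 13, 7 → queue [6, 16, 13, 7]
Visit 6; enqueue 10, 9 → queue [16, 13, 7, 10, 9]
Visit 16; enqueue 14, 11, 1 → queue [13, 7, 10, 9, 14, 11, 1]
Visit 13; enqueue 8 → queue [7, 10, 9, 14, 11, 1, 8]
Visit 7; enqueue 17, 15 → queue [10, 9, 14, 11, 1, 8, 17, 15]
Visit 10; enqueue 4 → queue [9, 14, 11, 1, 8, 17, 15, 4]
Visit 9; enqueue 2 → queue [14, 11, 1, 8, 17, 15, 4, 2]
Visit 14 → queue [11, 1, 8, 17, 15, 4, 2]
Visit 11 → queue [1, 8, 17, 15, 4, 2]
Visit 1 → queue [8, 17, 15, 4, 2]
Visit 8 → queue [17, 15, 4, 2]
Visit 17 → queue [15, 4, 2]
Visit 15 → queue [4, 2]
Visit 4 → queue [2]
Visit 2; enqueue 3 → queue [3]
Visit 3 → queue []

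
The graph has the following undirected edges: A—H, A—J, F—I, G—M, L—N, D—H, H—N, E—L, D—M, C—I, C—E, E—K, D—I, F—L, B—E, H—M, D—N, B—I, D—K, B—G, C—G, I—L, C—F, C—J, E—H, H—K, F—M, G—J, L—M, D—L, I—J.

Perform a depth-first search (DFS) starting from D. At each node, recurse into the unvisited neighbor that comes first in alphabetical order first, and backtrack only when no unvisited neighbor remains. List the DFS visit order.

D -> H -> A -> J -> C -> E -> B -> G -> M -> F -> I -> L -> N -> K

Visit D
D → H
H → A
A → J
J → C
C → E
E → B
B → G
G → M
M → F
F → I
I → L
L → N
E → K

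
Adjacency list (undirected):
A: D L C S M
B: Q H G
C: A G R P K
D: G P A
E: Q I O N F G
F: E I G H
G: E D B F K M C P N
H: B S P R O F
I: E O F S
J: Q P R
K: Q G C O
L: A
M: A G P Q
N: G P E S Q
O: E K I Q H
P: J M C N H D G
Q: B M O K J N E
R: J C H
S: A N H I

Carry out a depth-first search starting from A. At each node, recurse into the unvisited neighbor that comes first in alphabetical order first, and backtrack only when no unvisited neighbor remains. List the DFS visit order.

A, C, G, B, H, F, E, I, O, K, Q, J, P, D, M, N, S, R, L

Visit A
A → C
C → G
G → B
B → H
H → F
F → E
E → I
I → O
O → K
K → Q
Q → J
J → P
P → D
P → M
P → N
N → S
J → R
A → L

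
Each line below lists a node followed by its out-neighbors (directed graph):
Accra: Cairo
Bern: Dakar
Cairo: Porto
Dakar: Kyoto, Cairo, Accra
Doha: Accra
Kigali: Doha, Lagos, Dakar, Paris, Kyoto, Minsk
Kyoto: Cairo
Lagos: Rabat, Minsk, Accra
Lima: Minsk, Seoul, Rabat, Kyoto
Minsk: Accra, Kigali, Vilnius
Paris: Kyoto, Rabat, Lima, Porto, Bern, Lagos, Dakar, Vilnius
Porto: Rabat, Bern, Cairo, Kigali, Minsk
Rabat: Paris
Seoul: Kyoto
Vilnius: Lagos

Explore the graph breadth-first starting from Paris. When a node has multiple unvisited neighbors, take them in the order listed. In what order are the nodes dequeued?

Paris → Kyoto → Rabat → Lima → Porto → Bern → Lagos → Dakar → Vilnius → Cairo → Minsk → Seoul → Kigali → Accra → Doha

Visit Paris; enqueue Kyoto, Rabat, Lima, Porto, Bern, Lagos, Dakar, Vilnius → queue [Kyoto, Rabat, Lima, Porto, Bern, Lagos, Dakar, Vilnius]
Visit Kyoto; enqueue Cairo → queue [Rabat, Lima, Porto, Bern, Lagos, Dakar, Vilnius, Cairo]
Visit Rabat → queue [Lima, Porto, Bern, Lagos, Dakar, Vilnius, Cairo]
Visit Lima; enqueue Minsk, Seoul → queue [Porto, Bern, Lagos, Dakar, Vilnius, Cairo, Minsk, Seoul]
Visit Porto; enqueue Kigali → queue [Bern, Lagos, Dakar, Vilnius, Cairo, Minsk, Seoul, Kigali]
Visit Bern → queue [Lagos, Dakar, Vilnius, Cairo, Minsk, Seoul, Kigali]
Visit Lagos; enqueue Accra → queue [Dakar, Vilnius, Cairo, Minsk, Seoul, Kigali, Accra]
Visit Dakar → queue [Vilnius, Cairo, Minsk, Seoul, Kigali, Accra]
Visit Vilnius → queue [Cairo, Minsk, Seoul, Kigali, Accra]
Visit Cairo → queue [Minsk, Seoul, Kigali, Accra]
Visit Minsk → queue [Seoul, Kigali, Accra]
Visit Seoul → queue [Kigali, Accra]
Visit Kigali; enqueue Doha → queue [Accra, Doha]
Visit Accra → queue [Doha]
Visit Doha → queue []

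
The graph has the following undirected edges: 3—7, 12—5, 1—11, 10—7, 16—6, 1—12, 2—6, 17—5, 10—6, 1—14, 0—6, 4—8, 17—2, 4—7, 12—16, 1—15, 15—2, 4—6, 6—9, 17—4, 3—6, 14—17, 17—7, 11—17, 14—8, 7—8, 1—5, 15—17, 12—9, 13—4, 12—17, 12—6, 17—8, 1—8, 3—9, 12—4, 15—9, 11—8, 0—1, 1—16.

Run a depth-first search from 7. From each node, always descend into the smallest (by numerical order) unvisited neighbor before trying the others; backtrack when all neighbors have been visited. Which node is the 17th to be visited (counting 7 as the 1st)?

16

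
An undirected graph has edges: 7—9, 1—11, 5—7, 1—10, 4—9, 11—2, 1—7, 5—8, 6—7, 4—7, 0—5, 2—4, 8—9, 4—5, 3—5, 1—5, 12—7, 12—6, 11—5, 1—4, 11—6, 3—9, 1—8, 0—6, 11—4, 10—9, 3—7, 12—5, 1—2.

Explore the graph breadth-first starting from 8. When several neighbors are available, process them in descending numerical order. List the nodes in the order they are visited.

8 9 5 1 10 7 4 3 12 11 0 2 6

Visit 8; enqueue 9, 5, 1 → queue [9, 5, 1]
Visit 9; enqueue 10, 7, 4, 3 → queue [5, 1, 10, 7, 4, 3]
Visit 5; enqueue 12, 11, 0 → queue [1, 10, 7, 4, 3, 12, 11, 0]
Visit 1; enqueue 2 → queue [10, 7, 4, 3, 12, 11, 0, 2]
Visit 10 → queue [7, 4, 3, 12, 11, 0, 2]
Visit 7; enqueue 6 → queue [4, 3, 12, 11, 0, 2, 6]
Visit 4 → queue [3, 12, 11, 0, 2, 6]
Visit 3 → queue [12, 11, 0, 2, 6]
Visit 12 → queue [11, 0, 2, 6]
Visit 11 → queue [0, 2, 6]
Visit 0 → queue [2, 6]
Visit 2 → queue [6]
Visit 6 → queue []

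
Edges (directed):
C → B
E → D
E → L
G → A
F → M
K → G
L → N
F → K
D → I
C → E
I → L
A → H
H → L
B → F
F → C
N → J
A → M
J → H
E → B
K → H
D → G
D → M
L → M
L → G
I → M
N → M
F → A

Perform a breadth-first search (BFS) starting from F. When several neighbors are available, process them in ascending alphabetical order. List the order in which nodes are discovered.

F A C K M H B E G L D N I J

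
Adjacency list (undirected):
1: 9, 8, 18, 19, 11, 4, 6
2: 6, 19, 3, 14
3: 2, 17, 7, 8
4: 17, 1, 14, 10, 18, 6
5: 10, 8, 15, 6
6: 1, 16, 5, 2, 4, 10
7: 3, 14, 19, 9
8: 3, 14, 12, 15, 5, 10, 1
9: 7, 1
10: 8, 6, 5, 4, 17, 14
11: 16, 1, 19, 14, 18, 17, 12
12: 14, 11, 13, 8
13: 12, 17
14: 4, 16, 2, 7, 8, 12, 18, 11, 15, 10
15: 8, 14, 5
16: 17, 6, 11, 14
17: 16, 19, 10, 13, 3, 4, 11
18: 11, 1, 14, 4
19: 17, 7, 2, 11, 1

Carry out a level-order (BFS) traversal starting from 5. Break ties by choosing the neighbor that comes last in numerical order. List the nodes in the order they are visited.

Visit 5; enqueue 15, 10, 8, 6 → queue [15, 10, 8, 6]
Visit 15; enqueue 14 → queue [10, 8, 6, 14]
Visit 10; enqueue 17, 4 → queue [8, 6, 14, 17, 4]
Visit 8; enqueue 12, 3, 1 → queue [6, 14, 17, 4, 12, 3, 1]
Visit 6; enqueue 16, 2 → queue [14, 17, 4, 12, 3, 1, 16, 2]
Visit 14; enqueue 18, 11, 7 → queue [17, 4, 12, 3, 1, 16, 2, 18, 11, 7]
Visit 17; enqueue 19, 13 → queue [4, 12, 3, 1, 16, 2, 18, 11, 7, 19, 13]
Visit 4 → queue [12, 3, 1, 16, 2, 18, 11, 7, 19, 13]
Visit 12 → queue [3, 1, 16, 2, 18, 11, 7, 19, 13]
Visit 3 → queue [1, 16, 2, 18, 11, 7, 19, 13]
Visit 1; enqueue 9 → queue [16, 2, 18, 11, 7, 19, 13, 9]
Visit 16 → queue [2, 18, 11, 7, 19, 13, 9]
Visit 2 → queue [18, 11, 7, 19, 13, 9]
Visit 18 → queue [11, 7, 19, 13, 9]
Visit 11 → queue [7, 19, 13, 9]
Visit 7 → queue [19, 13, 9]
Visit 19 → queue [13, 9]
Visit 13 → queue [9]
Visit 9 → queue []

5 -> 15 -> 10 -> 8 -> 6 -> 14 -> 17 -> 4 -> 12 -> 3 -> 1 -> 16 -> 2 -> 18 -> 11 -> 7 -> 19 -> 13 -> 9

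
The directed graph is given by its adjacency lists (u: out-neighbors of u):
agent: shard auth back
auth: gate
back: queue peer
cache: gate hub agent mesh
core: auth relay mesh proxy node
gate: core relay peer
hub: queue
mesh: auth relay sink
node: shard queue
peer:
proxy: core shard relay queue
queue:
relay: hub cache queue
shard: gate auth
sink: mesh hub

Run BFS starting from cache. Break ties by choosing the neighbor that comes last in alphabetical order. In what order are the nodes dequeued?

cache → mesh → hub → gate → agent → sink → relay → auth → queue → peer → core → shard → back → proxy → node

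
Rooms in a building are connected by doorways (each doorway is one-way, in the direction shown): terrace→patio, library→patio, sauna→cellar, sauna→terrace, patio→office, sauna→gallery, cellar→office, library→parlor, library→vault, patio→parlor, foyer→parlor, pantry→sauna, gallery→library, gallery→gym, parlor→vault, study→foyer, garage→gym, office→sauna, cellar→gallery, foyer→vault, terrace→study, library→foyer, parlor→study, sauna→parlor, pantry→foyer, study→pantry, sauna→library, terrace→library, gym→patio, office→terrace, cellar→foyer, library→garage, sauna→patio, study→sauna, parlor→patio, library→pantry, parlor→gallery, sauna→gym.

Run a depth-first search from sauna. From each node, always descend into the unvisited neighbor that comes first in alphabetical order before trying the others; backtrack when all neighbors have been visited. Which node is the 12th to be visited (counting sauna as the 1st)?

Visit sauna
sauna → cellar
cellar → foyer
foyer → parlor
parlor → gallery
gallery → gym
gym → patio
patio → office
office → terrace
terrace → library
library → garage
library → pantry
library → vault
terrace → study

Visit order: sauna, cellar, foyer, parlor, gallery, gym, patio, office, terrace, library, garage, pantry, vault, study

pantry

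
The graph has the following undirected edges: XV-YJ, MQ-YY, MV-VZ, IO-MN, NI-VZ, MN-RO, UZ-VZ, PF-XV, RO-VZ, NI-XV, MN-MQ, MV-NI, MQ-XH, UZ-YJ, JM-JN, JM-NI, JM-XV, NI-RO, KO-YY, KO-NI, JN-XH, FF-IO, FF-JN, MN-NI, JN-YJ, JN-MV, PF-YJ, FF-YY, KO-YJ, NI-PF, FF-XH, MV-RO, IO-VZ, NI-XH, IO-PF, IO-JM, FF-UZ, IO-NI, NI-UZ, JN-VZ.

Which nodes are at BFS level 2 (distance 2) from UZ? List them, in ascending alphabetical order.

Level 0: UZ
Level 1: FF, NI, VZ, YJ
Level 2: IO, JM, JN, KO, MN, MV, PF, RO, XH, XV, YY
Level 3: MQ

IO, JM, JN, KO, MN, MV, PF, RO, XH, XV, YY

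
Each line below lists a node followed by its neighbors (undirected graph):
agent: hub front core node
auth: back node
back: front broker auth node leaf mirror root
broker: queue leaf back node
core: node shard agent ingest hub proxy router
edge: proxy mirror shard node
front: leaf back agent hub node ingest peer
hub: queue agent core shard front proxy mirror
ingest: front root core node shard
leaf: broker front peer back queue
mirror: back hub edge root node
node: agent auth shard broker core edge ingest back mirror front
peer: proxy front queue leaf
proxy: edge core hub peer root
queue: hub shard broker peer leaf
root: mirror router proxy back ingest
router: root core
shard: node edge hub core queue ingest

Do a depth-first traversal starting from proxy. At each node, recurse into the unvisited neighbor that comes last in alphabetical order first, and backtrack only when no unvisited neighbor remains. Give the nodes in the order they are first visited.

Visit proxy
proxy → root
root → router
router → core
core → shard
shard → queue
queue → peer
peer → leaf
leaf → front
front → node
node → mirror
mirror → hub
hub → agent
mirror → edge
mirror → back
back → broker
back → auth
node → ingest

proxy, root, router, core, shard, queue, peer, leaf, front, node, mirror, hub, agent, edge, back, broker, auth, ingest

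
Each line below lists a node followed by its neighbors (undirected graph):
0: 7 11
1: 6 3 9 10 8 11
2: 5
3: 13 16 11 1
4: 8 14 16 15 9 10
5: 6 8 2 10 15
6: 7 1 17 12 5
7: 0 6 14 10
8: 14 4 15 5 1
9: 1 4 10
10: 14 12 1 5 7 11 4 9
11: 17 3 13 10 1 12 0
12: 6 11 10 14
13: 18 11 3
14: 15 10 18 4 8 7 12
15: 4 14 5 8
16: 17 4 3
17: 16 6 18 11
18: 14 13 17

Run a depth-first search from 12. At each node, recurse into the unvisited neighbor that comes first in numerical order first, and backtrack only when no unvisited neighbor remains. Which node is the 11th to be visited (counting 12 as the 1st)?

Visit 12
12 → 6
6 → 1
1 → 3
3 → 11
11 → 0
0 → 7
7 → 10
10 → 4
4 → 8
8 → 5
5 → 2
5 → 15
15 → 14
14 → 18
18 → 13
18 → 17
17 → 16
4 → 9

Visit order: 12, 6, 1, 3, 11, 0, 7, 10, 4, 8, 5, 2, 15, 14, 18, 13, 17, 16, 9

5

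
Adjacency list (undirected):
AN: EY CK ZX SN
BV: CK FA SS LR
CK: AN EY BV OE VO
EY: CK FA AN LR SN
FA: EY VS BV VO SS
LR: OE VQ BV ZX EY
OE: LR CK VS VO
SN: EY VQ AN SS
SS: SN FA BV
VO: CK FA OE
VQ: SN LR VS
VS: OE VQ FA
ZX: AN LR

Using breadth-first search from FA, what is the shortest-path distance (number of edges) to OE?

2

Level 0: FA
Level 1: BV, EY, SS, VO, VS
Level 2: AN, CK, LR, OE, SN, VQ
Level 3: ZX
OE first appears at level 2.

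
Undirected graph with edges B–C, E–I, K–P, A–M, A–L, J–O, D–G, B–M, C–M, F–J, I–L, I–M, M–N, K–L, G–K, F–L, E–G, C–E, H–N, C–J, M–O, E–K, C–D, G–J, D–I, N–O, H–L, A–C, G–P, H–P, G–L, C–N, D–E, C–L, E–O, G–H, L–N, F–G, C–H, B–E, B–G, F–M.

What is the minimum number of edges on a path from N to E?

Level 0: N
Level 1: C, H, L, M, O
Level 2: A, B, D, E, F, G, I, J, K, P
E first appears at level 2.

2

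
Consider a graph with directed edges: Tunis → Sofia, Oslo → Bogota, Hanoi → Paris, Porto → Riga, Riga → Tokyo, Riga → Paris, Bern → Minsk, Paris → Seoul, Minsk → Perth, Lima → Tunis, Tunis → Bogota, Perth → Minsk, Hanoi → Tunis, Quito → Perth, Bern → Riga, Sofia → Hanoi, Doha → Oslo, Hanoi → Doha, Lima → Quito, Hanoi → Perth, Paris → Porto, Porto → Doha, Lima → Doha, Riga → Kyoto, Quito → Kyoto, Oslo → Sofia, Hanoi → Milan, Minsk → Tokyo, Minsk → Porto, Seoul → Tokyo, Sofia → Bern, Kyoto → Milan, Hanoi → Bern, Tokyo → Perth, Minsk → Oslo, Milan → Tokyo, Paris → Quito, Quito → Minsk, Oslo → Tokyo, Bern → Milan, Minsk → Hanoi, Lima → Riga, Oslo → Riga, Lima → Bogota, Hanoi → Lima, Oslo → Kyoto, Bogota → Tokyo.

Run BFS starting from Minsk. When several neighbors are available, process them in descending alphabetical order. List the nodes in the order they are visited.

Visit Minsk; enqueue Tokyo, Porto, Perth, Oslo, Hanoi → queue [Tokyo, Porto, Perth, Oslo, Hanoi]
Visit Tokyo → queue [Porto, Perth, Oslo, Hanoi]
Visit Porto; enqueue Riga, Doha → queue [Perth, Oslo, Hanoi, Riga, Doha]
Visit Perth → queue [Oslo, Hanoi, Riga, Doha]
Visit Oslo; enqueue Sofia, Kyoto, Bogota → queue [Hanoi, Riga, Doha, Sofia, Kyoto, Bogota]
Visit Hanoi; enqueue Tunis, Paris, Milan, Lima, Bern → queue [Riga, Doha, Sofia, Kyoto, Bogota, Tunis, Paris, Milan, Lima, Bern]
Visit Riga → queue [Doha, Sofia, Kyoto, Bogota, Tunis, Paris, Milan, Lima, Bern]
Visit Doha → queue [Sofia, Kyoto, Bogota, Tunis, Paris, Milan, Lima, Bern]
Visit Sofia → queue [Kyoto, Bogota, Tunis, Paris, Milan, Lima, Bern]
Visit Kyoto → queue [Bogota, Tunis, Paris, Milan, Lima, Bern]
Visit Bogota → queue [Tunis, Paris, Milan, Lima, Bern]
Visit Tunis → queue [Paris, Milan, Lima, Bern]
Visit Paris; enqueue Seoul, Quito → queue [Milan, Lima, Bern, Seoul, Quito]
Visit Milan → queue [Lima, Bern, Seoul, Quito]
Visit Lima → queue [Bern, Seoul, Quito]
Visit Bern → queue [Seoul, Quito]
Visit Seoul → queue [Quito]
Visit Quito → queue []

Minsk, Tokyo, Porto, Perth, Oslo, Hanoi, Riga, Doha, Sofia, Kyoto, Bogota, Tunis, Paris, Milan, Lima, Bern, Seoul, Quito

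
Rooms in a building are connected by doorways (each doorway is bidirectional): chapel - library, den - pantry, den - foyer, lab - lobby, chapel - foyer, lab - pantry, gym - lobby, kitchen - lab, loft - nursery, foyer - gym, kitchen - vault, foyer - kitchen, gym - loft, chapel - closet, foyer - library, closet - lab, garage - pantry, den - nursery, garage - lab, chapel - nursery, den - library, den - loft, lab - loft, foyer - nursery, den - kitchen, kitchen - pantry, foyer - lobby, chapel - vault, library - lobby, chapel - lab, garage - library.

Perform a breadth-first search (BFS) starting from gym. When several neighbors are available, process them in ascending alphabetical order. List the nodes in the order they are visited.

gym, foyer, lobby, loft, chapel, den, kitchen, library, nursery, lab, closet, vault, pantry, garage

Visit gym; enqueue foyer, lobby, loft → queue [foyer, lobby, loft]
Visit foyer; enqueue chapel, den, kitchen, library, nursery → queue [lobby, loft, chapel, den, kitchen, library, nursery]
Visit lobby; enqueue lab → queue [loft, chapel, den, kitchen, library, nursery, lab]
Visit loft → queue [chapel, den, kitchen, library, nursery, lab]
Visit chapel; enqueue closet, vault → queue [den, kitchen, library, nursery, lab, closet, vault]
Visit den; enqueue pantry → queue [kitchen, library, nursery, lab, closet, vault, pantry]
Visit kitchen → queue [library, nursery, lab, closet, vault, pantry]
Visit library; enqueue garage → queue [nursery, lab, closet, vault, pantry, garage]
Visit nursery → queue [lab, closet, vault, pantry, garage]
Visit lab → queue [closet, vault, pantry, garage]
Visit closet → queue [vault, pantry, garage]
Visit vault → queue [pantry, garage]
Visit pantry → queue [garage]
Visit garage → queue []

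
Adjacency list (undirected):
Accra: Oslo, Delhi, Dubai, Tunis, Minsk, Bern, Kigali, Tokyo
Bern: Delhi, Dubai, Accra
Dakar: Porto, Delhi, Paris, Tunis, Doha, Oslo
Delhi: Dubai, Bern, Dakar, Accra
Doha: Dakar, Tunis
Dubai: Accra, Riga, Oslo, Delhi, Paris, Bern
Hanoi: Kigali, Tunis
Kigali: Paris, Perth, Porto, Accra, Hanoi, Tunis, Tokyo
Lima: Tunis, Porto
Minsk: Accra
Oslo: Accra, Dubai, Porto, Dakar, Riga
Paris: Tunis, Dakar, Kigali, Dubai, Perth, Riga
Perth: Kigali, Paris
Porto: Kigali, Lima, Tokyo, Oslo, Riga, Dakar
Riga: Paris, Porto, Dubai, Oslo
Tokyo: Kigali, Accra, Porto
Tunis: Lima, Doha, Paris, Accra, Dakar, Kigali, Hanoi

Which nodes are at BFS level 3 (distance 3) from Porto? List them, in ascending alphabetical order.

Level 0: Porto
Level 1: Dakar, Kigali, Lima, Oslo, Riga, Tokyo
Level 2: Accra, Delhi, Doha, Dubai, Hanoi, Paris, Perth, Tunis
Level 3: Bern, Minsk

Bern, Minsk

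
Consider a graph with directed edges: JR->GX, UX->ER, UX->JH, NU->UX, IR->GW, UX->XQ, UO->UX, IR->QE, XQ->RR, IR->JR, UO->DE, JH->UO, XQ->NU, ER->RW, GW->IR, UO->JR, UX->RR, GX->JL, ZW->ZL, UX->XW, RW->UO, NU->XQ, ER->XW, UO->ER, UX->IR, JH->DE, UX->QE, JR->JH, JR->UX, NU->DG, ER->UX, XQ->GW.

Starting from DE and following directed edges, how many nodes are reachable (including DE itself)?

1

BFS from DE visits: DE
Reachable nodes: 1 of 19 total.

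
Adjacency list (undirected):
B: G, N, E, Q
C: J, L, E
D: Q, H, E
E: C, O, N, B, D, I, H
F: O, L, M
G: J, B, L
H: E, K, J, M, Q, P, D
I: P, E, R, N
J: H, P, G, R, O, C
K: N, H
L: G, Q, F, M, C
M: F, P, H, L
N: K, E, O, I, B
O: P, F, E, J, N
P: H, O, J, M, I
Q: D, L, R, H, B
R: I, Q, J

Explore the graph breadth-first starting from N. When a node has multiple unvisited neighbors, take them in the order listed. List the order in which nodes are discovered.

Visit N; enqueue K, E, O, I, B → queue [K, E, O, I, B]
Visit K; enqueue H → queue [E, O, I, B, H]
Visit E; enqueue C, D → queue [O, I, B, H, C, D]
Visit O; enqueue P, F, J → queue [I, B, H, C, D, P, F, J]
Visit I; enqueue R → queue [B, H, C, D, P, F, J, R]
Visit B; enqueue G, Q → queue [H, C, D, P, F, J, R, G, Q]
Visit H; enqueue M → queue [C, D, P, F, J, R, G, Q, M]
Visit C; enqueue L → queue [D, P, F, J, R, G, Q, M, L]
Visit D → queue [P, F, J, R, G, Q, M, L]
Visit P → queue [F, J, R, G, Q, M, L]
Visit F → queue [J, R, G, Q, M, L]
Visit J → queue [R, G, Q, M, L]
Visit R → queue [G, Q, M, L]
Visit G → queue [Q, M, L]
Visit Q → queue [M, L]
Visit M → queue [L]
Visit L → queue []

N, K, E, O, I, B, H, C, D, P, F, J, R, G, Q, M, L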